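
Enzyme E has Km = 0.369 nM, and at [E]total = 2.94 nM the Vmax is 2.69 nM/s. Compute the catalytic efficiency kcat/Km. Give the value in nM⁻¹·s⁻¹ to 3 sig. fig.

kcat = Vmax/[E]total = 2.69/2.94 = 0.915 s⁻¹.
kcat/Km = 0.915/0.369 = 2.48 nM⁻¹·s⁻¹.

2.48 nM⁻¹·s⁻¹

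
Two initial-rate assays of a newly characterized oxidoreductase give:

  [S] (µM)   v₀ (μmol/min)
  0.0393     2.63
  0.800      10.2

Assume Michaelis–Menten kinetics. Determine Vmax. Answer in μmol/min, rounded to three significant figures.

From v = Vmax[S]/(Km+[S]), each point gives Vmax = v(Km+[S])/[S].
Equating: 2.63(Km+0.0393)/0.0393 = 10.2(Km+0.800)/0.800.
66.92·Km + 2.63 = 12.75·Km + 10.2, so (66.92 − 12.75)·Km = 10.2 − 2.63.
Km = 7.570/54.17 = 0.140 µM; then Vmax = 2.63(0.140+0.0393)/0.0393 = 12.0 μmol/min.

12.0 μmol/min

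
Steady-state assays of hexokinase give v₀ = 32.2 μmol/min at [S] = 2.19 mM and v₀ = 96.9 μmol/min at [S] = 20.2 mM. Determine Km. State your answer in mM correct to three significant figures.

6.53 mM

In reciprocal form, 1/v = (Km/Vmax)·(1/[S]) + 1/Vmax. The two points give (1/[S], 1/v) = (0.4566, 0.03106) and (0.04950, 0.01032).
Slope = (0.03106 − 0.01032)/(0.4566 − 0.04950) = 0.05093; intercept = 0.03106 − 0.05093×0.4566 = 0.007798.
Vmax = 1/intercept = 128 μmol/min; Km = slope × Vmax = 0.05093 × 128 = 6.53 mM.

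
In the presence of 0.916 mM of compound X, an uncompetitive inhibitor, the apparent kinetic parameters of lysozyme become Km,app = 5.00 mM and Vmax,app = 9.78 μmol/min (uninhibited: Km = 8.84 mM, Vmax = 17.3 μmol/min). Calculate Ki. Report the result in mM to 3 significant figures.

Uncompetitive: Vmax,app = Vmax/α (and Km,app = Km/α) with α = 1 + [I]/Ki.
α = Vmax/Vmax,app = 17.3/9.78 = 1.769.
Ki = [I]/(α − 1) = 0.916/0.7689 = 1.19 mM.

1.19 mM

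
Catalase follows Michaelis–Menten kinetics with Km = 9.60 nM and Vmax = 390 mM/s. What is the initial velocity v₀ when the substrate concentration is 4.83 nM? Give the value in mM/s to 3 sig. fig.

131 mM/s

v = Vmax·[S]/(Km + [S]) = 390 × 4.83 / (9.60 + 4.83)
  = 1884 / 14.43 = 131 mM/s.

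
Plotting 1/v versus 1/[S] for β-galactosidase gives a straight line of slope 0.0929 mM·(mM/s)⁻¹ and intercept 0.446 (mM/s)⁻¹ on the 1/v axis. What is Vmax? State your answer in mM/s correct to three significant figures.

2.24 mM/s

The y-intercept of a Lineweaver–Burk plot equals 1/Vmax, so Vmax = 1/0.446 = 2.24 mM/s.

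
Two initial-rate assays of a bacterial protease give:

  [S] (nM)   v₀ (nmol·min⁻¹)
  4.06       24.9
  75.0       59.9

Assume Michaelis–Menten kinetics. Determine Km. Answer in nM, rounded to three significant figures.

6.56 nM

In reciprocal form, 1/v = (Km/Vmax)·(1/[S]) + 1/Vmax. The two points give (1/[S], 1/v) = (0.2463, 0.04016) and (0.01333, 0.01669).
Slope = (0.04016 − 0.01669)/(0.2463 − 0.01333) = 0.1007; intercept = 0.04016 − 0.1007×0.2463 = 0.01535.
Vmax = 1/intercept = 65.1 nmol·min⁻¹; Km = slope × Vmax = 0.1007 × 65.1 = 6.56 nM.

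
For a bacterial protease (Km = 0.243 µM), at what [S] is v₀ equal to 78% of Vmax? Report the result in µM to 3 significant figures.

0.862 µM

v/Vmax = [S]/(Km+[S]) = 0.78, so [S] = Km·0.78/(1 − 0.78) = 0.243 × 3.545.
[S] = 0.862 µM.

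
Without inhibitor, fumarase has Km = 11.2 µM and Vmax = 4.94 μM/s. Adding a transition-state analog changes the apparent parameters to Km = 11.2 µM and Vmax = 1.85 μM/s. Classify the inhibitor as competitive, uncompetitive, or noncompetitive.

noncompetitive

Vmax decreases (4.94 → 1.85 μM/s) while Km is unchanged — pure noncompetitive inhibition.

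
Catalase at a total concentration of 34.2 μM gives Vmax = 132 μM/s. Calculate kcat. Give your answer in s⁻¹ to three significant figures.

kcat = Vmax/[E]total = 132 μM/s / 34.2 μM = 3.86 s⁻¹.

3.86 s⁻¹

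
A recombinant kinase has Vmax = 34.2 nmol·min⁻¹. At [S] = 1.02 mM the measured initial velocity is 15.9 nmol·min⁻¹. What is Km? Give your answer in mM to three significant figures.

v/Vmax = 15.9/34.2 = 0.4649 = [S]/(Km+[S]).
So Km + [S] = [S]/0.4649 = 2.194 mM, giving Km = 2.194 − 1.02 = 1.17 mM.

1.17 mM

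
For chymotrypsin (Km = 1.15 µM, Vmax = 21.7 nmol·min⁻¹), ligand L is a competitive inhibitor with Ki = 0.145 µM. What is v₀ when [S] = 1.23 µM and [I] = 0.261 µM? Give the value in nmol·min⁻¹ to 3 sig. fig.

6.00 nmol·min⁻¹

α = 1 + [I]/Ki = 1 + 0.261/0.145 = 2.800.
For a competitive inhibitor, Vmax is unchanged and the apparent Km becomes α·Km: Km,app = 3.22 µM, Vmax,app = 21.7 nmol·min⁻¹.
v = Vmax,app·[S]/(Km,app + [S]) = 21.7 × 1.23/(3.22 + 1.23) = 6.00 nmol·min⁻¹.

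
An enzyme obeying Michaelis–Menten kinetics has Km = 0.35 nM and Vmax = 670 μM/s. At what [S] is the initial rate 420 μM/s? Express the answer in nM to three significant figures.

The required fractional saturation is v/Vmax = 420/670 = 0.6269.
Then [S]/(Km+[S]) = 0.6269 ⇒ [S] = 0.35 × 0.6269/(1 − 0.6269) = 0.588 nM.

0.588 nM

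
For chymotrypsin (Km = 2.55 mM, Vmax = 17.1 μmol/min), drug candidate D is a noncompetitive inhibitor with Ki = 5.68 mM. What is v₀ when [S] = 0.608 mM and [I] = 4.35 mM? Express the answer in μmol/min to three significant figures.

α = 1 + [I]/Ki = 1 + 4.35/5.68 = 1.766.
For a noncompetitive inhibitor, Vmax is reduced to Vmax/α while Km is unchanged: Km,app = 2.55 mM, Vmax,app = 9.68 μmol/min.
v = Vmax,app·[S]/(Km,app + [S]) = 9.68 × 0.608/(2.55 + 0.608) = 1.86 μmol/min.

1.86 μmol/min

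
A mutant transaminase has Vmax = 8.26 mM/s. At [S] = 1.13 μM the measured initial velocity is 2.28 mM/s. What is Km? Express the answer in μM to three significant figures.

2.96 μM

From v = Vmax[S]/(Km+[S]), Km = [S](Vmax − v)/v.
Km = 1.13 × (8.26 − 2.28) / 2.28 = 6.757/2.28 = 2.96 μM.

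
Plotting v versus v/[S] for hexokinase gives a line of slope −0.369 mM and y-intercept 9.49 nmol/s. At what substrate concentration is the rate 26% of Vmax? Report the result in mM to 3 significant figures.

The Eadie–Hofstee slope gives Km = 0.369 mM (slope = −Km).
v/Vmax = [S]/(Km+[S]) = 0.26 ⇒ [S] = Km·0.26/(1−0.26) = 0.369 × 0.3514 = 0.130 mM.

0.130 mM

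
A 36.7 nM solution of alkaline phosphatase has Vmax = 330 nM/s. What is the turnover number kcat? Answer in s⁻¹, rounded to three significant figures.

8.99 s⁻¹

kcat = Vmax/[E]total = 330 nM/s / 36.7 nM = 8.99 s⁻¹.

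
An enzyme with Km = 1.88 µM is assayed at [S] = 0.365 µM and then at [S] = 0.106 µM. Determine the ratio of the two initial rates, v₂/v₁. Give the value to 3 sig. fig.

0.328

The fractional saturations are [S]/(Km+[S]) = 0.365/2.245 = 0.1626 and 0.106/1.986 = 0.05337.
v₂/v₁ is just their ratio: 0.05337/0.1626 = 0.328.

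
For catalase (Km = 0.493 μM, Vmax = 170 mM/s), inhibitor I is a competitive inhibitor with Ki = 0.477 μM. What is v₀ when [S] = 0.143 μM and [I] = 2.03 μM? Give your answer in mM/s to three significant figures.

α = 1 + [I]/Ki = 1 + 2.03/0.477 = 5.256.
For a competitive inhibitor, Vmax is unchanged and the apparent Km becomes α·Km: Km,app = 2.59 μM, Vmax,app = 170 mM/s.
v = Vmax,app·[S]/(Km,app + [S]) = 170 × 0.143/(2.59 + 0.143) = 8.89 mM/s.

8.89 mM/s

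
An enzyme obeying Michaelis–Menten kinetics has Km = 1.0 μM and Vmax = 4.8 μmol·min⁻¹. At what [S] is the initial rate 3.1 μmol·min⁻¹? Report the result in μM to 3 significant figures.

1.82 μM

The required fractional saturation is v/Vmax = 3.1/4.8 = 0.6458.
Then [S]/(Km+[S]) = 0.6458 ⇒ [S] = 1.0 × 0.6458/(1 − 0.6458) = 1.82 μM.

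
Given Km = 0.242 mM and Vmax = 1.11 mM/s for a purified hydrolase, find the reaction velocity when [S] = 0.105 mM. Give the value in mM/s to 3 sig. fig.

0.336 mM/s

v = Vmax·[S]/(Km + [S]) = 1.11 × 0.105 / (0.242 + 0.105)
  = 0.1166 / 0.3470 = 0.336 mM/s.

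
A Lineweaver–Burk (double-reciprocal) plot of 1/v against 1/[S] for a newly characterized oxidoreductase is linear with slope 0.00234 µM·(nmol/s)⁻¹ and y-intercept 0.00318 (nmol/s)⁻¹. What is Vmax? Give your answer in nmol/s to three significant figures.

314 nmol/s

The y-intercept of a Lineweaver–Burk plot equals 1/Vmax, so Vmax = 1/0.00318 = 314 nmol/s.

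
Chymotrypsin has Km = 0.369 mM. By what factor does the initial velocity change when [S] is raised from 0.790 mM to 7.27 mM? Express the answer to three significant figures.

The fractional saturations are [S]/(Km+[S]) = 0.790/1.159 = 0.6816 and 7.27/7.639 = 0.9517.
v₂/v₁ is just their ratio: 0.9517/0.6816 = 1.40.

1.40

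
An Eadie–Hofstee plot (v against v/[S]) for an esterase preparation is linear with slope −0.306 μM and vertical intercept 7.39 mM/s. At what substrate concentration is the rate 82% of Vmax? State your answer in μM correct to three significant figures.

The Eadie–Hofstee slope gives Km = 0.306 μM (slope = −Km).
v/Vmax = [S]/(Km+[S]) = 0.82 ⇒ [S] = Km·0.82/(1−0.82) = 0.306 × 4.556 = 1.39 μM.

1.39 μM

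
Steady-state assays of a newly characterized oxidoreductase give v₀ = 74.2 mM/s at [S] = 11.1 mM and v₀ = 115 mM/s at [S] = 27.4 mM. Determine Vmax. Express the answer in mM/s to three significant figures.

184 mM/s

In reciprocal form, 1/v = (Km/Vmax)·(1/[S]) + 1/Vmax. The two points give (1/[S], 1/v) = (0.09009, 0.01348) and (0.03650, 0.008696).
Slope = (0.01348 − 0.008696)/(0.09009 − 0.03650) = 0.08922; intercept = 0.01348 − 0.08922×0.09009 = 0.005440.
Vmax = 1/intercept = 184 mM/s; Km = slope × Vmax = 0.08922 × 184 = 16.4 mM.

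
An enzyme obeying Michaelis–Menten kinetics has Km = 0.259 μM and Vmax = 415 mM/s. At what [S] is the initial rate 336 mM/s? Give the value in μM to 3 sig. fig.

1.10 μM

The required fractional saturation is v/Vmax = 336/415 = 0.8096.
Then [S]/(Km+[S]) = 0.8096 ⇒ [S] = 0.259 × 0.8096/(1 − 0.8096) = 1.10 μM.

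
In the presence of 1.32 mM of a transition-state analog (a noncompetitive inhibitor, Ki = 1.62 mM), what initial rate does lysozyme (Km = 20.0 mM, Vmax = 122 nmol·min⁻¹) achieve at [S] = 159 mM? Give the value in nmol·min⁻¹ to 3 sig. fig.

59.7 nmol·min⁻¹

α = 1 + [I]/Ki = 1 + 1.32/1.62 = 1.815.
For a noncompetitive inhibitor, Vmax is reduced to Vmax/α while Km is unchanged: Km,app = 20.0 mM, Vmax,app = 67.2 nmol·min⁻¹.
v = Vmax,app·[S]/(Km,app + [S]) = 67.2 × 159/(20.0 + 159) = 59.7 nmol·min⁻¹.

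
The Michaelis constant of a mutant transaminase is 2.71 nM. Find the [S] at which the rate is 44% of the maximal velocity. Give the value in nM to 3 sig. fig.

2.13 nM

v/Vmax = [S]/(Km+[S]) = 0.44, so [S] = Km·0.44/(1 − 0.44) = 2.71 × 0.7857.
[S] = 2.13 nM.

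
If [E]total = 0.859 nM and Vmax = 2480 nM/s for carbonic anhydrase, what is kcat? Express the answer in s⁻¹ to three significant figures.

2890 s⁻¹

kcat = Vmax/[E]total = 2480 nM/s / 0.859 nM = 2890 s⁻¹.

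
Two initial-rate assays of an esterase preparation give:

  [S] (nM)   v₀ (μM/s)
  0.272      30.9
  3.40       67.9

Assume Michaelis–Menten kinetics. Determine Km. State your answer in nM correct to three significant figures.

From v = Vmax[S]/(Km+[S]), each point gives Vmax = v(Km+[S])/[S].
Equating: 30.9(Km+0.272)/0.272 = 67.9(Km+3.40)/3.40.
113.6·Km + 30.9 = 19.97·Km + 67.9, so (113.6 − 19.97)·Km = 67.9 − 30.9.
Km = 37.00/93.63 = 0.395 nM; then Vmax = 30.9(0.395+0.272)/0.272 = 75.8 μM/s.

0.395 nM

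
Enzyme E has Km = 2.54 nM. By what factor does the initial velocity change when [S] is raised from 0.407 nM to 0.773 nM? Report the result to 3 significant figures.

Since Vmax cancels, v₂/v₁ = [S]₂(Km+[S]₁) / [S]₁(Km+[S]₂).
= 0.773×(2.54+0.407) / (0.407×(2.54+0.773)) = 2.278/1.348 = 1.69.

1.69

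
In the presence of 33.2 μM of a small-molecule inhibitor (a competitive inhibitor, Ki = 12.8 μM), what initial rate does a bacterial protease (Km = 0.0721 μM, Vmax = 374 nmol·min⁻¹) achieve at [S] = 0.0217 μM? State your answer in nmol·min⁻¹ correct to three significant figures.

28.9 nmol·min⁻¹

With α = 1 + [I]/Ki = 1 + 33.2/12.8 = 3.594, the competitive rate law is v = Vmax[S] / (αKm + [S]).
v = 374×0.0217 / (3.594×0.0721 + 0.0217) = 8.116/0.2808 = 28.9 nmol·min⁻¹.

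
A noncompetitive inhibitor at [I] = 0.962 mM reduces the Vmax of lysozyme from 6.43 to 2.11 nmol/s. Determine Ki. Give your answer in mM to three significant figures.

0.470 mM

Noncompetitive: Vmax,app = Vmax/α with α = 1 + [I]/Ki.
α = Vmax/Vmax,app = 6.43/2.11 = 3.047.
Since α = 1 + [I]/Ki, [I]/Ki = 3.047 − 1 = 2.047 and Ki = 0.962/2.047 = 0.470 mM.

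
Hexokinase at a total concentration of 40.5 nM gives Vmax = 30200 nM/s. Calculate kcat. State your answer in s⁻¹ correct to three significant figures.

kcat = Vmax/[E]total = 30200 nM/s / 40.5 nM = 746 s⁻¹.

746 s⁻¹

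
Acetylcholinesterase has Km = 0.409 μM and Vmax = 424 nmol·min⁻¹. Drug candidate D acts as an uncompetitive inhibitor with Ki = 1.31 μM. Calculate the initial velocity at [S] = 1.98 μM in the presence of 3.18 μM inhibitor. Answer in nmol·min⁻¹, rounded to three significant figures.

117 nmol·min⁻¹

α = 1 + [I]/Ki = 1 + 3.18/1.31 = 3.427.
For an uncompetitive inhibitor, both parameters are divided by α, giving Vmax/α and Km/α: Km,app = 0.119 μM, Vmax,app = 124 nmol·min⁻¹.
v = Vmax,app·[S]/(Km,app + [S]) = 124 × 1.98/(0.119 + 1.98) = 117 nmol·min⁻¹.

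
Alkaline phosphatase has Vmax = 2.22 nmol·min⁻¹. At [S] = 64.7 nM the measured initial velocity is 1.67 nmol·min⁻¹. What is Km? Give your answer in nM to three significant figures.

21.3 nM

From v = Vmax[S]/(Km+[S]), Km = [S](Vmax − v)/v.
Km = 64.7 × (2.22 − 1.67) / 1.67 = 35.59/1.67 = 21.3 nM.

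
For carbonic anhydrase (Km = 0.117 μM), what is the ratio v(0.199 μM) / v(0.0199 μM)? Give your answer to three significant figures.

4.33

The fractional saturations are [S]/(Km+[S]) = 0.0199/0.1369 = 0.1454 and 0.199/0.3160 = 0.6297.
v₂/v₁ is just their ratio: 0.6297/0.1454 = 4.33.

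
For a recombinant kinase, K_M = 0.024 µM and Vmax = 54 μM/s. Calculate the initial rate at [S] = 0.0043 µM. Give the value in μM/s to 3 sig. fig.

[S]/(Km+[S]) = 0.0043/0.02830 = 0.1519, the fractional saturation.
v = 0.1519 × Vmax = 0.1519 × 54 = 8.20 μM/s.

8.20 μM/s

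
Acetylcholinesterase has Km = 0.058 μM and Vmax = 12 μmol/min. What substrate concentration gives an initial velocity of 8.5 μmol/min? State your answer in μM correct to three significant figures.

0.141 μM

Rearranging v = Vmax[S]/(Km+[S]) gives [S] = Km·v/(Vmax − v).
[S] = 0.058 × 8.5 / (12 − 8.5) = 0.4930/3.500 = 0.141 μM.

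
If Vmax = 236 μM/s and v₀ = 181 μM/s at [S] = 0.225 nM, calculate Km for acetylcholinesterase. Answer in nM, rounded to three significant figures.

0.0684 nM

v/Vmax = 181/236 = 0.7669 = [S]/(Km+[S]).
So Km + [S] = [S]/0.7669 = 0.2934 nM, giving Km = 0.2934 − 0.225 = 0.0684 nM.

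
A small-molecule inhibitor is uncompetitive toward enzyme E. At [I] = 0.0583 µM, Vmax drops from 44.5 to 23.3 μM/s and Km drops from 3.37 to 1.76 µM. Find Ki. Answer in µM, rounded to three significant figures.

0.0641 µM

Uncompetitive: Vmax,app = Vmax/α (and Km,app = Km/α) with α = 1 + [I]/Ki.
α = Vmax/Vmax,app = 44.5/23.3 = 1.910.
Since α = 1 + [I]/Ki, [I]/Ki = 1.910 − 1 = 0.9099 and Ki = 0.0583/0.9099 = 0.0641 µM.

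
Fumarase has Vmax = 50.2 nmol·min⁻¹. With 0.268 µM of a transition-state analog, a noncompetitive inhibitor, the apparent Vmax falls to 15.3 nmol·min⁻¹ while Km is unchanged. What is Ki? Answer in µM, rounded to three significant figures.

Noncompetitive: Vmax,app = Vmax/α with α = 1 + [I]/Ki.
α = Vmax/Vmax,app = 50.2/15.3 = 3.281.
Since α = 1 + [I]/Ki, [I]/Ki = 3.281 − 1 = 2.281 and Ki = 0.268/2.281 = 0.117 µM.

0.117 µM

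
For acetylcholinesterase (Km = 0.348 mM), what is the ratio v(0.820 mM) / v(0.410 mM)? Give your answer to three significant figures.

1.30

The fractional saturations are [S]/(Km+[S]) = 0.410/0.7580 = 0.5409 and 0.820/1.168 = 0.7021.
v₂/v₁ is just their ratio: 0.7021/0.5409 = 1.30.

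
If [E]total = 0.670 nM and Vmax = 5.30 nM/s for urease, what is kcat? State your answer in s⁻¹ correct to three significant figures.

kcat = Vmax/[E]total = 5.30 nM/s / 0.670 nM = 7.91 s⁻¹.

7.91 s⁻¹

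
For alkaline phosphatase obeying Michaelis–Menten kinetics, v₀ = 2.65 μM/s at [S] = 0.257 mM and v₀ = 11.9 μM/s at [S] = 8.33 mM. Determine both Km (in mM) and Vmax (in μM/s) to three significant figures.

From v = Vmax[S]/(Km+[S]), each point gives Vmax = v(Km+[S])/[S].
Equating: 2.65(Km+0.257)/0.257 = 11.9(Km+8.33)/8.33.
10.31·Km + 2.65 = 1.429·Km + 11.9, so (10.31 − 1.429)·Km = 11.9 − 2.65.
Km = 9.250/8.883 = 1.04 mM; then Vmax = 2.65(1.04+0.257)/0.257 = 13.4 μM/s.

Km = 1.04 mM; Vmax = 13.4 μM/s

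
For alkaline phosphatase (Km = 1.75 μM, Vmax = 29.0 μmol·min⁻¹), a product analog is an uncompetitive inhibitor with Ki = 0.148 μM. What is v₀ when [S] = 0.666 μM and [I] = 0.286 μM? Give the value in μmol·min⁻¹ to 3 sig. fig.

5.22 μmol·min⁻¹

α = 1 + [I]/Ki = 1 + 0.286/0.148 = 2.932.
For an uncompetitive inhibitor, both parameters are divided by α, giving Vmax/α and Km/α: Km,app = 0.597 μM, Vmax,app = 9.89 μmol·min⁻¹.
v = Vmax,app·[S]/(Km,app + [S]) = 9.89 × 0.666/(0.597 + 0.666) = 5.22 μmol·min⁻¹.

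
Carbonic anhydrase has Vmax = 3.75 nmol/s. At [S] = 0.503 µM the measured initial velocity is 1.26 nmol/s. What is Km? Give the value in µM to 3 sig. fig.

From v = Vmax[S]/(Km+[S]), Km = [S](Vmax − v)/v.
Km = 0.503 × (3.75 − 1.26) / 1.26 = 1.252/1.26 = 0.994 µM.

0.994 µM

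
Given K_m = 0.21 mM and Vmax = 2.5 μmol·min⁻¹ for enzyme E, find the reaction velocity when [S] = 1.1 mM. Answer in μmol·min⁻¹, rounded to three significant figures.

v = Vmax·[S]/(Km + [S]) = 2.5 × 1.1 / (0.21 + 1.1)
  = 2.750 / 1.310 = 2.10 μmol·min⁻¹.

2.10 μmol·min⁻¹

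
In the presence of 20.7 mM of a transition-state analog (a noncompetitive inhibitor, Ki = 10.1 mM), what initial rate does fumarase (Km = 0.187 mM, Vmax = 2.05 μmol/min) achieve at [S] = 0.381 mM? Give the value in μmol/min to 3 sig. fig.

α = 1 + [I]/Ki = 1 + 20.7/10.1 = 3.050.
For a noncompetitive inhibitor, Vmax is reduced to Vmax/α while Km is unchanged: Km,app = 0.187 mM, Vmax,app = 0.672 μmol/min.
v = Vmax,app·[S]/(Km,app + [S]) = 0.672 × 0.381/(0.187 + 0.381) = 0.451 μmol/min.

0.451 μmol/min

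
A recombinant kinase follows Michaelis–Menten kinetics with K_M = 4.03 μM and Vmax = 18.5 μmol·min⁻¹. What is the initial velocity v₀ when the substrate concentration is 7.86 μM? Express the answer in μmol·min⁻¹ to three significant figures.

12.2 μmol·min⁻¹

[S]/(Km+[S]) = 7.86/11.89 = 0.6611, the fractional saturation.
v = 0.6611 × Vmax = 0.6611 × 18.5 = 12.2 μmol·min⁻¹.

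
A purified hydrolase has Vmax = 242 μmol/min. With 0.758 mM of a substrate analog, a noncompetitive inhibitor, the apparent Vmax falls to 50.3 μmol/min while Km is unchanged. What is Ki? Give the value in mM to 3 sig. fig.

0.199 mM

Noncompetitive: Vmax,app = Vmax/α with α = 1 + [I]/Ki.
α = Vmax/Vmax,app = 242/50.3 = 4.811.
Ki = [I]/(α − 1) = 0.758/3.811 = 0.199 mM.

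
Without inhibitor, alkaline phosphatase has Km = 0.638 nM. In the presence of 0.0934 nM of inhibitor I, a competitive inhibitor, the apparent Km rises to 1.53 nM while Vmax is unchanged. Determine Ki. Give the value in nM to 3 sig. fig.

0.0668 nM

Competitive: Km,app = α·Km with α = 1 + [I]/Ki.
α = Km,app/Km = 1.53/0.638 = 2.398.
Since α = 1 + [I]/Ki, [I]/Ki = 2.398 − 1 = 1.398 and Ki = 0.0934/1.398 = 0.0668 nM.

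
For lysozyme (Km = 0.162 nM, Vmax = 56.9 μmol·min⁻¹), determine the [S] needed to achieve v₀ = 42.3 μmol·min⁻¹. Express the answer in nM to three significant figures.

0.469 nM

The required fractional saturation is v/Vmax = 42.3/56.9 = 0.7434.
Then [S]/(Km+[S]) = 0.7434 ⇒ [S] = 0.162 × 0.7434/(1 − 0.7434) = 0.469 nM.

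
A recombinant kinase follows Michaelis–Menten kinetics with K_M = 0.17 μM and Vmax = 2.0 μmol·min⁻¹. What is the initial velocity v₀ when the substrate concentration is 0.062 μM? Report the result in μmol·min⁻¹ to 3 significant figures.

0.534 μmol·min⁻¹

[S]/(Km+[S]) = 0.062/0.2320 = 0.2672, the fractional saturation.
v = 0.2672 × Vmax = 0.2672 × 2.0 = 0.534 μmol·min⁻¹.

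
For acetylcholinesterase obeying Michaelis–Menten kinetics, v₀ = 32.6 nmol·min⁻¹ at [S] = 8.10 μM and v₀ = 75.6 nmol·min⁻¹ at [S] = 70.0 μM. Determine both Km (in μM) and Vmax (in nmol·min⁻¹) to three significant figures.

In reciprocal form, 1/v = (Km/Vmax)·(1/[S]) + 1/Vmax. The two points give (1/[S], 1/v) = (0.1235, 0.03067) and (0.01429, 0.01323).
Slope = (0.03067 − 0.01323)/(0.1235 − 0.01429) = 0.1598; intercept = 0.03067 − 0.1598×0.1235 = 0.01094.
Vmax = 1/intercept = 91.4 nmol·min⁻¹; Km = slope × Vmax = 0.1598 × 91.4 = 14.6 μM.

Km = 14.6 μM; Vmax = 91.4 nmol·min⁻¹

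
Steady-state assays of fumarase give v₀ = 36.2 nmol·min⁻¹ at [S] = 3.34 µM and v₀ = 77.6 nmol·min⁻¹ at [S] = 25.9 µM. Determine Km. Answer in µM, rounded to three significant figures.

5.28 µM

From v = Vmax[S]/(Km+[S]), each point gives Vmax = v(Km+[S])/[S].
Equating: 36.2(Km+3.34)/3.34 = 77.6(Km+25.9)/25.9.
10.84·Km + 36.2 = 2.996·Km + 77.6, so (10.84 − 2.996)·Km = 77.6 − 36.2.
Km = 41.40/7.842 = 5.28 µM; then Vmax = 36.2(5.28+3.34)/3.34 = 93.4 nmol·min⁻¹.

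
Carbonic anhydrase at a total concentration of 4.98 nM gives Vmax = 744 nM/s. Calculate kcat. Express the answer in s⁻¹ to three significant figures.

kcat = Vmax/[E]total = 744 nM/s / 4.98 nM = 149 s⁻¹.

149 s⁻¹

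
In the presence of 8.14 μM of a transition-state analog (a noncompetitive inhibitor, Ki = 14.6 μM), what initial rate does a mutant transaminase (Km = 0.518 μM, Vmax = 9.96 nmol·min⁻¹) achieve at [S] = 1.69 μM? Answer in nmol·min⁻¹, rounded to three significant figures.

4.89 nmol·min⁻¹

With α = 1 + [I]/Ki = 1 + 8.14/14.6 = 1.558, the noncompetitive rate law is v = (Vmax/α)·[S] / (Km + [S]).
v = (9.96/1.558)×1.69 / (0.518 + 1.69) = 10.81/2.208 = 4.89 nmol·min⁻¹.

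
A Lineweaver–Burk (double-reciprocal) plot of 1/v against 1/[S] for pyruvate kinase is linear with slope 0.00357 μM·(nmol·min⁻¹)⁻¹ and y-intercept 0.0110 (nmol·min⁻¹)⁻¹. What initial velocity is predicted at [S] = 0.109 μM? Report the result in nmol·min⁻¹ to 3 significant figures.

The y-intercept is 1/Vmax, so Vmax = 1/0.0110 = 90.9 nmol·min⁻¹.
The slope is Km/Vmax, so Km = 0.00357 × 90.9 = 0.325 μM.
Then v = 90.9 × 0.109/(0.325 + 0.109) = 22.9 nmol·min⁻¹.

22.9 nmol·min⁻¹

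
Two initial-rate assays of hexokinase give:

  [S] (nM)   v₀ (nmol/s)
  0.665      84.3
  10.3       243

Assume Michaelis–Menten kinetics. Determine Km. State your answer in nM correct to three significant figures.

1.54 nM

In reciprocal form, 1/v = (Km/Vmax)·(1/[S]) + 1/Vmax. The two points give (1/[S], 1/v) = (1.504, 0.01186) and (0.09709, 0.004115).
Slope = (0.01186 − 0.004115)/(1.504 − 0.09709) = 0.005507; intercept = 0.01186 − 0.005507×1.504 = 0.003581.
Vmax = 1/intercept = 279 nmol/s; Km = slope × Vmax = 0.005507 × 279 = 1.54 nM.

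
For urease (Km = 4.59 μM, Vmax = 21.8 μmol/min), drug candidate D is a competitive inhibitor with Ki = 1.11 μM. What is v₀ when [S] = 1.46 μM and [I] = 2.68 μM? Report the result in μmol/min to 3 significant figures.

1.86 μmol/min

With α = 1 + [I]/Ki = 1 + 2.68/1.11 = 3.414, the competitive rate law is v = Vmax[S] / (αKm + [S]).
v = 21.8×1.46 / (3.414×4.59 + 1.46) = 31.83/17.13 = 1.86 μmol/min.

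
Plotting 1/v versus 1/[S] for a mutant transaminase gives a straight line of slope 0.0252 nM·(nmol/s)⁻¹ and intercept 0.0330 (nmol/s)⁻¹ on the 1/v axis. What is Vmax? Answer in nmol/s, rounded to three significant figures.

The y-intercept of a Lineweaver–Burk plot equals 1/Vmax, so Vmax = 1/0.0330 = 30.3 nmol/s.

30.3 nmol/s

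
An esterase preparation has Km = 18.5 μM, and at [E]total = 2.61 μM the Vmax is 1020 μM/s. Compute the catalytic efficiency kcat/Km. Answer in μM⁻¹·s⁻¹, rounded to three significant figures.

21.1 μM⁻¹·s⁻¹

kcat = Vmax/[E]total = 1020/2.61 = 391 s⁻¹.
kcat/Km = 391/18.5 = 21.1 μM⁻¹·s⁻¹.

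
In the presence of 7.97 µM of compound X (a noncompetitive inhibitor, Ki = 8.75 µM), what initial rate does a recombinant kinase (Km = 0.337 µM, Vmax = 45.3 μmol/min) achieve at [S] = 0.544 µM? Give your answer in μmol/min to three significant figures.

14.6 μmol/min

α = 1 + [I]/Ki = 1 + 7.97/8.75 = 1.911.
For a noncompetitive inhibitor, Vmax is reduced to Vmax/α while Km is unchanged: Km,app = 0.337 µM, Vmax,app = 23.7 μmol/min.
v = Vmax,app·[S]/(Km,app + [S]) = 23.7 × 0.544/(0.337 + 0.544) = 14.6 μmol/min.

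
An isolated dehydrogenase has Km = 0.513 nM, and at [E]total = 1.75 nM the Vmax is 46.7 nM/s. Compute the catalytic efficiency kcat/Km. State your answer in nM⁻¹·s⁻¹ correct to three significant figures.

kcat = Vmax/[E]total = 46.7/1.75 = 26.7 s⁻¹.
kcat/Km = 26.7/0.513 = 52.0 nM⁻¹·s⁻¹.

52.0 nM⁻¹·s⁻¹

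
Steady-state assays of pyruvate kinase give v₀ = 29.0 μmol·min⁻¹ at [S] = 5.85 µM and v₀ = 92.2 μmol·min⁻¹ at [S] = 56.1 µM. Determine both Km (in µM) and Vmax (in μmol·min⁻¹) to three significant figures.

Km = 19.1 µM; Vmax = 124 μmol·min⁻¹

In reciprocal form, 1/v = (Km/Vmax)·(1/[S]) + 1/Vmax. The two points give (1/[S], 1/v) = (0.1709, 0.03448) and (0.01783, 0.01085).
Slope = (0.03448 − 0.01085)/(0.1709 − 0.01783) = 0.1544; intercept = 0.03448 − 0.1544×0.1709 = 0.008094.
Vmax = 1/intercept = 124 μmol·min⁻¹; Km = slope × Vmax = 0.1544 × 124 = 19.1 µM.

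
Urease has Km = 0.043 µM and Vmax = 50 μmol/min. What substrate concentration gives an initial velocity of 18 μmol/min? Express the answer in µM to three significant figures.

The required fractional saturation is v/Vmax = 18/50 = 0.3600.
Then [S]/(Km+[S]) = 0.3600 ⇒ [S] = 0.043 × 0.3600/(1 − 0.3600) = 0.0242 µM.

0.0242 µM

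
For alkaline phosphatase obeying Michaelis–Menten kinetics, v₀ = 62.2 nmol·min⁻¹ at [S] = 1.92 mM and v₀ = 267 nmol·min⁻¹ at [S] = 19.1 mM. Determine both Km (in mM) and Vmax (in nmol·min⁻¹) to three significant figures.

Km = 11.1 mM; Vmax = 422 nmol·min⁻¹

In reciprocal form, 1/v = (Km/Vmax)·(1/[S]) + 1/Vmax. The two points give (1/[S], 1/v) = (0.5208, 0.01608) and (0.05236, 0.003745).
Slope = (0.01608 − 0.003745)/(0.5208 − 0.05236) = 0.02632; intercept = 0.01608 − 0.02632×0.5208 = 0.002367.
Vmax = 1/intercept = 422 nmol·min⁻¹; Km = slope × Vmax = 0.02632 × 422 = 11.1 mM.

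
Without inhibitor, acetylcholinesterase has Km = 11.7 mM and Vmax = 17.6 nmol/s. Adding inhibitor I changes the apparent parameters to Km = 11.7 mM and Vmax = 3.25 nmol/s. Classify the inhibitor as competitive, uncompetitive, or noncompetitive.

Vmax decreases (17.6 → 3.25 nmol/s) while Km is unchanged — pure noncompetitive inhibition.

noncompetitive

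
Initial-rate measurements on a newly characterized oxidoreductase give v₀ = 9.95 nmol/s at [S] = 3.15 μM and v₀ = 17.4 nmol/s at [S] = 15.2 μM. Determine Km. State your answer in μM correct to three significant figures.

In reciprocal form, 1/v = (Km/Vmax)·(1/[S]) + 1/Vmax. The two points give (1/[S], 1/v) = (0.3175, 0.1005) and (0.06579, 0.05747).
Slope = (0.1005 − 0.05747)/(0.3175 − 0.06579) = 0.1710; intercept = 0.1005 − 0.1710×0.3175 = 0.04622.
Vmax = 1/intercept = 21.6 nmol/s; Km = slope × Vmax = 0.1710 × 21.6 = 3.70 μM.

3.70 μM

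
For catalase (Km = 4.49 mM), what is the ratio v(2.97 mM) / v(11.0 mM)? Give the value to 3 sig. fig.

0.561

Since Vmax cancels, v₂/v₁ = [S]₂(Km+[S]₁) / [S]₁(Km+[S]₂).
= 2.97×(4.49+11.0) / (11.0×(4.49+2.97)) = 46.01/82.06 = 0.561.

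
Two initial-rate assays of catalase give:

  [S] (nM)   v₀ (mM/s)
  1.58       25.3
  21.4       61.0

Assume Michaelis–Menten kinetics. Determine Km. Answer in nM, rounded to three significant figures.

2.71 nM

From v = Vmax[S]/(Km+[S]), each point gives Vmax = v(Km+[S])/[S].
Equating: 25.3(Km+1.58)/1.58 = 61.0(Km+21.4)/21.4.
16.01·Km + 25.3 = 2.850·Km + 61.0, so (16.01 − 2.850)·Km = 61.0 − 25.3.
Km = 35.70/13.16 = 2.71 nM; then Vmax = 25.3(2.71+1.58)/1.58 = 68.7 mM/s.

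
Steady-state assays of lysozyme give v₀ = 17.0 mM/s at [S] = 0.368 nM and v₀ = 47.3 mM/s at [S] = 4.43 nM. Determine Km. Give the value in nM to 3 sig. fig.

0.853 nM

From v = Vmax[S]/(Km+[S]), each point gives Vmax = v(Km+[S])/[S].
Equating: 17.0(Km+0.368)/0.368 = 47.3(Km+4.43)/4.43.
46.20·Km + 17.0 = 10.68·Km + 47.3, so (46.20 − 10.68)·Km = 47.3 − 17.0.
Km = 30.30/35.52 = 0.853 nM; then Vmax = 17.0(0.853+0.368)/0.368 = 56.4 mM/s.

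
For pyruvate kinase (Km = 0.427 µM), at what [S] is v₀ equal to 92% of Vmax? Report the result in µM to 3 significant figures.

v/Vmax = [S]/(Km+[S]) = 0.92, so [S] = Km·0.92/(1 − 0.92) = 0.427 × 11.50.
[S] = 4.91 µM.

4.91 µM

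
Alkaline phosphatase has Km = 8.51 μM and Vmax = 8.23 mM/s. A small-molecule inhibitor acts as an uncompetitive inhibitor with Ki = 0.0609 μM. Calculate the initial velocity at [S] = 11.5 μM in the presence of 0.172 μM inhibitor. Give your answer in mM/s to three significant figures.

With α = 1 + [I]/Ki = 1 + 0.172/0.0609 = 3.824, the uncompetitive rate law is v = (Vmax/α)·[S] / (Km/α + [S]).
v = (8.23/3.824)×11.5 / (8.51/3.824 + 11.5) = 24.75/13.73 = 1.80 mM/s.

1.80 mM/s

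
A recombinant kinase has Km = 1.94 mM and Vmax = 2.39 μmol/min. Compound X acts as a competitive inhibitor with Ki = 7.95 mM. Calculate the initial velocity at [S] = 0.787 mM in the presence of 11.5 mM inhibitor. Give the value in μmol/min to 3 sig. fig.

0.340 μmol/min

α = 1 + [I]/Ki = 1 + 11.5/7.95 = 2.447.
For a competitive inhibitor, Vmax is unchanged and the apparent Km becomes α·Km: Km,app = 4.75 mM, Vmax,app = 2.39 μmol/min.
v = Vmax,app·[S]/(Km,app + [S]) = 2.39 × 0.787/(4.75 + 0.787) = 0.340 μmol/min.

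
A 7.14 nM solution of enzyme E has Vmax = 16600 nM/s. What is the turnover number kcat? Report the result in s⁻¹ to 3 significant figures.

2320 s⁻¹

kcat = Vmax/[E]total = 16600 nM/s / 7.14 nM = 2320 s⁻¹.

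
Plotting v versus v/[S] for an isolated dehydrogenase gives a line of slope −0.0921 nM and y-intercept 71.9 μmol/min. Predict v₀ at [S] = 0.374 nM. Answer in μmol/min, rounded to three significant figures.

In the Eadie–Hofstee form v = Vmax − Km·(v/[S]), the slope is −Km and the intercept is Vmax, so Km = 0.0921 nM and Vmax = 71.9 μmol/min.
v = 71.9 × 0.374/(0.0921 + 0.374) = 57.7 μmol/min.

57.7 μmol/min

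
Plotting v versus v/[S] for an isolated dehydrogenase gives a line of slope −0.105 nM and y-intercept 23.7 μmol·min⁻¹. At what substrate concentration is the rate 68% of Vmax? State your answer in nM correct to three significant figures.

0.223 nM

The Eadie–Hofstee slope gives Km = 0.105 nM (slope = −Km).
v/Vmax = [S]/(Km+[S]) = 0.68 ⇒ [S] = Km·0.68/(1−0.68) = 0.105 × 2.125 = 0.223 nM.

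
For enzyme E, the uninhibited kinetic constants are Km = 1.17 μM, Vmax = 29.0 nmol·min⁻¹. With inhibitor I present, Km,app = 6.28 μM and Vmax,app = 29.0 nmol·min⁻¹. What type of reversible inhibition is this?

Km increases (1.17 → 6.28 μM) while Vmax is unchanged — the hallmark of competitive inhibition.

competitive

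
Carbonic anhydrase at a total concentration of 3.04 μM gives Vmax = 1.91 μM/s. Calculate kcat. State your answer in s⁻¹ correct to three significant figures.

kcat = Vmax/[E]total = 1.91 μM/s / 3.04 μM = 0.628 s⁻¹.

0.628 s⁻¹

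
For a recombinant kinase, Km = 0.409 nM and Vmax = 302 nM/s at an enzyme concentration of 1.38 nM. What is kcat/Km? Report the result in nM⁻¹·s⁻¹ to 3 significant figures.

535 nM⁻¹·s⁻¹

kcat = Vmax/[E]total = 302/1.38 = 219 s⁻¹.
kcat/Km = 219/0.409 = 535 nM⁻¹·s⁻¹.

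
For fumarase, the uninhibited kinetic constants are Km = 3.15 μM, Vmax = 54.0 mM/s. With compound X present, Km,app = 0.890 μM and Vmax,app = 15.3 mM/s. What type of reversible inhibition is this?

Both Km and Vmax decrease by the same factor (~3.54-fold) — characteristic of uncompetitive inhibition.

uncompetitive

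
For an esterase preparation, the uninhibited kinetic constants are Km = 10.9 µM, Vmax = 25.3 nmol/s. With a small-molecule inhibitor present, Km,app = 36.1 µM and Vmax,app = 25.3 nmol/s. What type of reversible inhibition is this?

Km increases (10.9 → 36.1 µM) while Vmax is unchanged — the hallmark of competitive inhibition.

competitive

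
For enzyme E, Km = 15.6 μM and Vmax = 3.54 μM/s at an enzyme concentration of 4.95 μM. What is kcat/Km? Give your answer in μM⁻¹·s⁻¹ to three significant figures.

0.0458 μM⁻¹·s⁻¹

kcat = Vmax/[E]total = 3.54/4.95 = 0.715 s⁻¹.
kcat/Km = 0.715/15.6 = 0.0458 μM⁻¹·s⁻¹.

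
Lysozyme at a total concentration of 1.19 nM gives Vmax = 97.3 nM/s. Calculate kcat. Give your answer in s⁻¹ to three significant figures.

81.8 s⁻¹

kcat = Vmax/[E]total = 97.3 nM/s / 1.19 nM = 81.8 s⁻¹.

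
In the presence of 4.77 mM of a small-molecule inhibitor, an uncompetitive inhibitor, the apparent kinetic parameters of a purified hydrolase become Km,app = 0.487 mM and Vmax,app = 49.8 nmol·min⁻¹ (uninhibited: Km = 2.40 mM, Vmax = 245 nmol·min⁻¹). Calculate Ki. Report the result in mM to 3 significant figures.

Uncompetitive: Vmax,app = Vmax/α (and Km,app = Km/α) with α = 1 + [I]/Ki.
α = Vmax/Vmax,app = 245/49.8 = 4.920.
Ki = [I]/(α − 1) = 4.77/3.920 = 1.22 mM.

1.22 mM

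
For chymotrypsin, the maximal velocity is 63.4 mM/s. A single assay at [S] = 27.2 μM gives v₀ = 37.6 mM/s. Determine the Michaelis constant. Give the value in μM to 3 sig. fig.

From v = Vmax[S]/(Km+[S]), Km = [S](Vmax − v)/v.
Km = 27.2 × (63.4 − 37.6) / 37.6 = 701.8/37.6 = 18.7 μM.

18.7 μM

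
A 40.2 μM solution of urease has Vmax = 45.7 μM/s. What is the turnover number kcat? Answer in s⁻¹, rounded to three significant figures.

1.14 s⁻¹

kcat = Vmax/[E]total = 45.7 μM/s / 40.2 μM = 1.14 s⁻¹.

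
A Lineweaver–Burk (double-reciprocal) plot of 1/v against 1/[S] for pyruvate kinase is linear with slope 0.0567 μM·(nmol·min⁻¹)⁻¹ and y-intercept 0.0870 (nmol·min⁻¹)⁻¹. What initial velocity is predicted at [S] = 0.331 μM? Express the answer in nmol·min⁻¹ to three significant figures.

The y-intercept is 1/Vmax, so Vmax = 1/0.0870 = 11.5 nmol·min⁻¹.
The slope is Km/Vmax, so Km = 0.0567 × 11.5 = 0.652 μM.
Then v = 11.5 × 0.331/(0.652 + 0.331) = 3.87 nmol·min⁻¹.

3.87 nmol·min⁻¹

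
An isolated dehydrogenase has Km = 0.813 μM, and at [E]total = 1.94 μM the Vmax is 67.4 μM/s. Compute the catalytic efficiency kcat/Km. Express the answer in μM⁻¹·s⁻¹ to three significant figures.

42.7 μM⁻¹·s⁻¹

kcat = Vmax/[E]total = 67.4/1.94 = 34.7 s⁻¹.
kcat/Km = 34.7/0.813 = 42.7 μM⁻¹·s⁻¹.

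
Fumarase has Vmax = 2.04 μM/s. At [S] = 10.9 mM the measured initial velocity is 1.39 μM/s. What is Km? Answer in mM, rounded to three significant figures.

5.10 mM

From v = Vmax[S]/(Km+[S]), Km = [S](Vmax − v)/v.
Km = 10.9 × (2.04 − 1.39) / 1.39 = 7.085/1.39 = 5.10 mM.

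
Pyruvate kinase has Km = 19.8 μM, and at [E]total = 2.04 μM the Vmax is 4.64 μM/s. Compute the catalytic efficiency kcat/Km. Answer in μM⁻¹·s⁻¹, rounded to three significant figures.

kcat = Vmax/[E]total = 4.64/2.04 = 2.27 s⁻¹.
kcat/Km = 2.27/19.8 = 0.115 μM⁻¹·s⁻¹.

0.115 μM⁻¹·s⁻¹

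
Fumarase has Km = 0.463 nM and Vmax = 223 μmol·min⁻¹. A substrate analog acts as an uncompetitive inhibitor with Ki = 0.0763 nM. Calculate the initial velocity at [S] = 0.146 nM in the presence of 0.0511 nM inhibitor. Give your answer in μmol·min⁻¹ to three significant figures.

With α = 1 + [I]/Ki = 1 + 0.0511/0.0763 = 1.670, the uncompetitive rate law is v = (Vmax/α)·[S] / (Km/α + [S]).
v = (223/1.670)×0.146 / (0.463/1.670 + 0.146) = 19.50/0.4233 = 46.1 μmol·min⁻¹.

46.1 μmol·min⁻¹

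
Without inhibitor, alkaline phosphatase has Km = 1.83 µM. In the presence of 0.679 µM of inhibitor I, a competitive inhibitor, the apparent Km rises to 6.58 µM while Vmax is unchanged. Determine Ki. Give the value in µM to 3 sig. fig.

0.262 µM

Competitive: Km,app = α·Km with α = 1 + [I]/Ki.
α = Km,app/Km = 6.58/1.83 = 3.596.
Since α = 1 + [I]/Ki, [I]/Ki = 3.596 − 1 = 2.596 and Ki = 0.679/2.596 = 0.262 µM.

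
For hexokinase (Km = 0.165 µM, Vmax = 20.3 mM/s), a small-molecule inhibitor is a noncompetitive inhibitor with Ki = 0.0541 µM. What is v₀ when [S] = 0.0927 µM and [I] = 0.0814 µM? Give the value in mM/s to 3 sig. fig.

2.92 mM/s

With α = 1 + [I]/Ki = 1 + 0.0814/0.0541 = 2.505, the noncompetitive rate law is v = (Vmax/α)·[S] / (Km + [S]).
v = (20.3/2.505)×0.0927 / (0.165 + 0.0927) = 0.7513/0.2577 = 2.92 mM/s.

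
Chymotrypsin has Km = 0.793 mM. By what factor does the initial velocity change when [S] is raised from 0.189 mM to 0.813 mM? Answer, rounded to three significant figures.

The fractional saturations are [S]/(Km+[S]) = 0.189/0.9820 = 0.1925 and 0.813/1.606 = 0.5062.
v₂/v₁ is just their ratio: 0.5062/0.1925 = 2.63.

2.63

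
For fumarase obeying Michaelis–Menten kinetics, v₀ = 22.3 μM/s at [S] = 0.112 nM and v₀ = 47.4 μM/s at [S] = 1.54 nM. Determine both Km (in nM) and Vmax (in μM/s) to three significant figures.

From v = Vmax[S]/(Km+[S]), each point gives Vmax = v(Km+[S])/[S].
Equating: 22.3(Km+0.112)/0.112 = 47.4(Km+1.54)/1.54.
199.1·Km + 22.3 = 30.78·Km + 47.4, so (199.1 − 30.78)·Km = 47.4 − 22.3.
Km = 25.10/168.3 = 0.149 nM; then Vmax = 22.3(0.149+0.112)/0.112 = 52.0 μM/s.

Km = 0.149 nM; Vmax = 52.0 μM/s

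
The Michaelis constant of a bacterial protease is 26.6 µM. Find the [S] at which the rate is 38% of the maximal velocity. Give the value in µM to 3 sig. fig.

v/Vmax = [S]/(Km+[S]) = 0.38, so [S] = Km·0.38/(1 − 0.38) = 26.6 × 0.6129.
[S] = 16.3 µM.

16.3 µM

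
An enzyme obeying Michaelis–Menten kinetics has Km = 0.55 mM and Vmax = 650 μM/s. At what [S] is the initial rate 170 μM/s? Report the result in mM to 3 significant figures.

Rearranging v = Vmax[S]/(Km+[S]) gives [S] = Km·v/(Vmax − v).
[S] = 0.55 × 170 / (650 − 170) = 93.50/480.0 = 0.195 mM.

0.195 mM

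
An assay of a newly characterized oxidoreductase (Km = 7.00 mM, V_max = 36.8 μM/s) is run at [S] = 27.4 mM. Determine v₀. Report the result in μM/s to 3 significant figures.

v = Vmax·[S]/(Km + [S]) = 36.8 × 27.4 / (7.00 + 27.4)
  = 1008 / 34.40 = 29.3 μM/s.

29.3 μM/s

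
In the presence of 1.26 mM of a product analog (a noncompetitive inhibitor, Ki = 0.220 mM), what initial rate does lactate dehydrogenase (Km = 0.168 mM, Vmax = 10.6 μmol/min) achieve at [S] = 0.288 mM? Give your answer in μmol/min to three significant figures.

0.995 μmol/min

α = 1 + [I]/Ki = 1 + 1.26/0.220 = 6.727.
For a noncompetitive inhibitor, Vmax is reduced to Vmax/α while Km is unchanged: Km,app = 0.168 mM, Vmax,app = 1.58 μmol/min.
v = Vmax,app·[S]/(Km,app + [S]) = 1.58 × 0.288/(0.168 + 0.288) = 0.995 μmol/min.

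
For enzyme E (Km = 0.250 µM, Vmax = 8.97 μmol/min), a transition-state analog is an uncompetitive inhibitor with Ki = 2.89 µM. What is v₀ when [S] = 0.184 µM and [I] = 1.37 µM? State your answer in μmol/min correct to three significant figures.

3.17 μmol/min

With α = 1 + [I]/Ki = 1 + 1.37/2.89 = 1.474, the uncompetitive rate law is v = (Vmax/α)·[S] / (Km/α + [S]).
v = (8.97/1.474)×0.184 / (0.250/1.474 + 0.184) = 1.120/0.3536 = 3.17 μmol/min.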